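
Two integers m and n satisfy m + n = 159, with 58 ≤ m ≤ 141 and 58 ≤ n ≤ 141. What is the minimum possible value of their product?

5858

Since m + n is fixed, pushing one of them to its bound minimizes the product.
The extreme feasible split is m = 58, n = 101, giving mn = 5858.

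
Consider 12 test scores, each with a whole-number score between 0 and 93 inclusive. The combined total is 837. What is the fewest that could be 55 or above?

5

Suppose at most 12 − j of them reach 55; then j values are ≤ 54 and the rest ≤ 93.
The total is then ≤ 54·j + 93·(12 − j) = 1116 − 39j. For this to be ≥ 837 we need j ≤ 7, so at least 12 − 7 = 5 must reach 55.
Exactly 5 works: 5 values at 93 and 7 at 54 total 843; lower one of the high values by 6 (still ≥ 55) to hit 837.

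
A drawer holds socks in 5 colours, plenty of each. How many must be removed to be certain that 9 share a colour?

In the worst case you draw 8 of each of the 5 colours: 5 × 8 = 40.
One more forces 9 of some colour, so 40 + 1 = 41.

41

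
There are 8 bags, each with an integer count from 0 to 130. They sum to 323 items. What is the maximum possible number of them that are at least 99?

3

If k of the values are ≥ 99, the total is ≥ 99k + 0(8 − k).
Setting 99k + 0(8 − k) ≤ 323 gives 99k ≤ 323, so k ≤ 3.
k = 3 is achieved by 3 values at 99 and 5 at 0, total 297; add 26 to one value (staying below 99) to reach 323.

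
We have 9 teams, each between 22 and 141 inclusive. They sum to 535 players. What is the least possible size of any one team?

Minimizing one value means maximizing the remaining 8.
The other 8 can take up 8 × 141 = 1128 ≥ 535 − 22, so one team can sit at its floor of 22.
Achievable: one at 22 and the other 8 totalling 513, which fits since 8 × 22 ≤ 513 ≤ 8 × 141.

22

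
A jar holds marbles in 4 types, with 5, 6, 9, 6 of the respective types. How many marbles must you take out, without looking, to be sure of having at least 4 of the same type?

13

In the worst case you take as many as possible of each type without reaching 4: 3 + 3 + 3 + 3 = 12.
The next one must give 4 of some type, so 12 + 1 = 13.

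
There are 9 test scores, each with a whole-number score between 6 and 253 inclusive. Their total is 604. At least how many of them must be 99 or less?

If only k of them are at most 99, the other 9 − k are at least 100, so the total is at least (9 − k)·100 + k·6.
This is ≤ 604, so (9 − k)·100 + 6k ≤ 604, which gives k ≥ 4.
Exactly 4 works: 4 values at 6 and 5 at 100 total 524; raise one of the low values by 80 (still ≤ 99) to hit 604.

4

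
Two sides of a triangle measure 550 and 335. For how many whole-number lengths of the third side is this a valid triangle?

The triangle inequality gives |550 − 335| < c < 550 + 335, i.e. 215 < c < 885.
So c can be any integer from 216 to 884: 669 values.

669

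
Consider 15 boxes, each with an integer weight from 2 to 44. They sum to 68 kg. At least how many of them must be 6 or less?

Each value above 6 is at least 7, contributing at least 7 − 2 = 5 above the floor 2.
The sum exceeds the floor total 30 by 38, so at most ⌊38/5⌋ = 7 exceed 6, and at least 8 are ≤ 6.
Exactly 8 works: 8 values at 2 and 7 at 7 total 65; raise one of the low values by 3 (still ≤ 6) to hit 68.

8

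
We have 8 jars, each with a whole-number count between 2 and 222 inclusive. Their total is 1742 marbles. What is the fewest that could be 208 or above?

6

Suppose at most 8 − j of them reach 208; then j values are ≤ 207 and the rest ≤ 222.
The total is then ≤ 207·j + 222·(8 − j) = 1776 − 15j. For this to be ≥ 1742 we need j ≤ 2, so at least 8 − 2 = 6 must reach 208.
Exactly 6 works: 6 values at 222 and 2 at 207 total 1746; lower one of the high values by 4 (still ≥ 208) to hit 1742.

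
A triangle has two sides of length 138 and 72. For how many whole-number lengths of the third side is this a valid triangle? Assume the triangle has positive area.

The triangle inequality gives |138 − 72| < c < 138 + 72, i.e. 66 < c < 210.
So c can be any integer from 67 to 209: 143 values.

143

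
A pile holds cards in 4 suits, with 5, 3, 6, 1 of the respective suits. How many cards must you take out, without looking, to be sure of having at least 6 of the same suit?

In the worst case you take as many as possible of each suit without reaching 6: 5 + 3 + 5 + 1 = 14.
The next one must give 6 of some suit, so 14 + 1 = 15.

15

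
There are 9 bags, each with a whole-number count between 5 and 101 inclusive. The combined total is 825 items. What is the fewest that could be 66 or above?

Suppose at most 9 − j of them reach 66; then j values are ≤ 65 and the rest ≤ 101.
The total is then ≤ 65·j + 101·(9 − j) = 909 − 36j. For this to be ≥ 825 we need j ≤ 2, so at least 9 − 2 = 7 must reach 66.
Exactly 7 works: 7 values at 101 and 2 at 65 total 837; lower one of the high values by 12 (still ≥ 66) to hit 825.

7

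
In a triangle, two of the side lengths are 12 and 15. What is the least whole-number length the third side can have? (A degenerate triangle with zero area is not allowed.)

4

The third side must exceed |12 − 15| = 3.
The smallest integer above 3 is 4.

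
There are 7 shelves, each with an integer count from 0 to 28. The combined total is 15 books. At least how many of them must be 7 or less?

Each value above 7 is at least 8, contributing at least 8 − 0 = 8 above the floor 0.
The sum exceeds the floor total 0 by 15, so at most ⌊15/8⌋ = 1 exceed 7, and at least 6 are ≤ 7.
Exactly 6 works: 6 values at 0 and 1 at 8 total 8; raise one of the low values by 7 (still ≤ 7) to hit 15.

6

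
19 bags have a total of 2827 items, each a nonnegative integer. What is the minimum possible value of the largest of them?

Some value must be at least ⌈2827/19⌉ = 149, since 19 × 148 = 2812 < 2827.
Equality holds with 15 values of 149 and 4 values of 148.

149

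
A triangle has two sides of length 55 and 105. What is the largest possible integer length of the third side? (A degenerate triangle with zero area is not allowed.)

The third side must be less than 55 + 105 = 160.
The largest integer below 160 is 159.

159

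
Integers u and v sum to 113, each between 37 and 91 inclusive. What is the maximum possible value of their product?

3192

uv = u(113 − u) is maximized when u is as near 113/2 as the bounds allow.
Taking u = 56 and v = 57 (both in [37, 91]) gives uv = 3192.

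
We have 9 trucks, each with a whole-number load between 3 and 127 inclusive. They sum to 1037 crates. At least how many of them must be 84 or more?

7

If only k of them are at least 84, the other 9 − k are at most 83, so the total is at most k·127 + (9 − k)·83.
This must reach 1037, so k·127 + (9 − k)·83 ≥ 1037, giving k ≥ 7.
Exactly 7 works: 7 values at 127 and 2 at 83 total 1055; lower one of the high values by 18 (still ≥ 84) to hit 1037.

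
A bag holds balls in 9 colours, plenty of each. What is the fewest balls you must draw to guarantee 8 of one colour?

You could draw 7 of every colour without reaching 8 of any — 63 in all.
One more forces 8 of some colour, so 63 + 1 = 64.

64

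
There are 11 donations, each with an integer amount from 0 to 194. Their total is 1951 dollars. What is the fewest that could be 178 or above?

Suppose at most 11 − j of them reach 178; then j values are ≤ 177 and the rest ≤ 194.
The total is then ≤ 177·j + 194·(11 − j) = 2134 − 17j. For this to be ≥ 1951 we need j ≤ 10, so at least 11 − 10 = 1 must reach 178.
Exactly 1 works: 1 value at 194 and 10 at 177 total 1964; lower one of the high values by 13 (still ≥ 178) to hit 1951.

1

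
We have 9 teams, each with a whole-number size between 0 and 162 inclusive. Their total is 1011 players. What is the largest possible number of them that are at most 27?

3

Each value at 27 or below falls at least 162 − 27 = 135 short of the ceiling 162.
The ceiling total is 9 × 162 = 1458, and we need 1011, so at most ⌊(1458 − 1011)/135⌋ = 3 can be that low.
k = 3 is achieved by 3 values at 27 and 6 at 162, total 1053; lower one of the 162's by 42 (still > 27) to reach 1011.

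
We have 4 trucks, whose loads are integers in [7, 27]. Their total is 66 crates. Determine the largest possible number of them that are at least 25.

If k of the values are ≥ 25, the total is ≥ 25k + 7(4 − k).
Setting 25k + 7(4 − k) ≤ 66 gives 18k ≤ 38, so k ≤ 2.
k = 2 is achieved by 2 values at 25 and 2 at 7, total 64; add 2 to one value (staying below 25) to reach 66.

2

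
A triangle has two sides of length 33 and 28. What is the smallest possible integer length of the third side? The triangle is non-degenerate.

6

The third side must exceed |33 − 28| = 5.
The smallest integer above 5 is 6.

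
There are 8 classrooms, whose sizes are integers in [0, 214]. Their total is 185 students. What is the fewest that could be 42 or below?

4

Let j be the number exceeding 42. Then the total is ≥ 43·j + 0·(8 − j) = 0 + 43j.
So 43j ≤ 185 and j ≤ 4; hence at least 8 − 4 = 4 are ≤ 42.
Exactly 4 works: 4 values at 0 and 4 at 43 total 172; raise one of the low values by 13 (still ≤ 42) to hit 185.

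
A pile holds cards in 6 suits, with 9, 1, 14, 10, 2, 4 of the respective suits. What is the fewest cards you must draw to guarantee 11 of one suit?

37

In the worst case you take as many as possible of each suit without reaching 11: 9 + 1 + 10 + 10 + 2 + 4 = 36.
The next one must give 11 of some suit, so 36 + 1 = 37.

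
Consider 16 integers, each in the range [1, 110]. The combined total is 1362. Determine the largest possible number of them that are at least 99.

With k values at 99 or above and the rest at least 1, the sum is at least 16 + 98k.
Since the sum is 1362, we need 98k ≤ 1346, i.e. k ≤ 13.
k = 13 is achieved by 13 values at 99 and 3 at 1, total 1290; add 72 to one value (staying below 99) to reach 1362.

13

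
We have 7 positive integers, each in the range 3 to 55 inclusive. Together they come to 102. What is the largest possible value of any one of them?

To make one integer as large as possible, make the other 6 as small as possible.
The other 6 contribute at least 6 × 3 = 18, leaving at most 102 − 18 = 84.
But each integer is capped at 55, so the maximum is 55.
Achievable: one at 55 and the other 6 totalling 47, which fits since 6 × 3 ≤ 47 ≤ 6 × 55.

55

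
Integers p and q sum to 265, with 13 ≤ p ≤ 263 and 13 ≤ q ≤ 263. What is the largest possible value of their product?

For a fixed sum, the product pq is largest when p and q are as close as possible.
Taking p = 132 and q = 133 (both in [13, 263]) gives pq = 17556.

17556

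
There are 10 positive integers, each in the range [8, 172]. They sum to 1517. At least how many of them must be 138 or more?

5

Each value short of 138 is at most 137, costing at least 172 − 137 = 35 against the maximum total of 1720.
We can afford to lose at most 1720 − 1517 = 203, so at most ⌊203/35⌋ = 5 fall short, and at least 5 are ≥ 138.
Exactly 5 works: 5 values at 172 and 5 at 137 total 1545; lower one of the high values by 28 (still ≥ 138) to hit 1517.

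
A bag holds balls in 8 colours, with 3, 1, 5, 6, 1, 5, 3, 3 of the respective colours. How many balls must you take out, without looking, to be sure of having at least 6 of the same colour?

In the worst case you take as many as possible of each colour without reaching 6: 3 + 1 + 5 + 5 + 1 + 5 + 3 + 3 = 26.
The next one must give 6 of some colour, so 26 + 1 = 27.

27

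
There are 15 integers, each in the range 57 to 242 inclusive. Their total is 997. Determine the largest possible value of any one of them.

To make one integer as large as possible, make the other 14 as small as possible.
The other 14 contribute at least 14 × 57 = 798, leaving at most 997 − 798 = 199.
Since 199 ≤ 242, this is achievable: one at 199 and 14 at 57.

199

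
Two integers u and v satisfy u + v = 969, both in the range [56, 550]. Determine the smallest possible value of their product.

Since u + v is fixed, pushing one of them to its bound minimizes the product.
At the endpoint u = 419, v = 969 − 419 = 550, so uv = 419 × 550 = 230450.

230450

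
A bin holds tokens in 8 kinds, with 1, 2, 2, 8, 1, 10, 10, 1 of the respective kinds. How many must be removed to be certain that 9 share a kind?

32

In the worst case you take as many as possible of each kind without reaching 9: 1 + 2 + 2 + 8 + 1 + 8 + 8 + 1 = 31.
The next one must give 9 of some kind, so 31 + 1 = 32.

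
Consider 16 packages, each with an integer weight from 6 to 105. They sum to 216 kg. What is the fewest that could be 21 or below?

9

If only k of them are at most 21, the other 16 − k are at least 22, so the total is at least (16 − k)·22 + k·6.
This is ≤ 216, so (16 − k)·22 + 6k ≤ 216, which gives k ≥ 9.
Exactly 9 works: 9 values at 6 and 7 at 22 total 208; raise one of the low values by 8 (still ≤ 21) to hit 216.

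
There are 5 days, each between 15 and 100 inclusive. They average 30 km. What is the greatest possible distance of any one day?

Maximizing one value means minimizing the remaining 4.
The total is 5 × 30 = 150.
The other 4 contribute at least 4 × 15 = 60, leaving at most 150 − 60 = 90.
Since 90 ≤ 100, this is achievable: one at 90 and 4 at 15.

90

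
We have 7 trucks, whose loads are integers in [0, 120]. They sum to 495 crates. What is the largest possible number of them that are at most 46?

4

Suppose k of them are at most 46. Those contribute at most 46 each and the rest at most 120 each.
So the total is at most 46k + 120(7 − k) = 840 − 74k. This must still be ≥ 495, so k ≤ 4.
k = 4 is achieved by 4 values at 46 and 3 at 120, total 544; lower one of the 120's by 49 (still > 46) to reach 495.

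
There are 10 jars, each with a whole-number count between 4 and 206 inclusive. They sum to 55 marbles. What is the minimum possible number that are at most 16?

Let j be the number exceeding 16. Then the total is ≥ 17·j + 4·(10 − j) = 40 + 13j.
So 13j ≤ 15 and j ≤ 1; hence at least 10 − 1 = 9 are ≤ 16.
Exactly 9 works: 9 values at 4 and 1 at 17 total 53; raise one of the low values by 2 (still ≤ 16) to hit 55.

9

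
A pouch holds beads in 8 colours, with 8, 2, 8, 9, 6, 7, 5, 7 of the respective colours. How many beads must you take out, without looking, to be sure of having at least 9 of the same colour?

In the worst case you take as many as possible of each colour without reaching 9: 8 + 2 + 8 + 8 + 6 + 7 + 5 + 7 = 51.
The next one must give 9 of some colour, so 51 + 1 = 52.

52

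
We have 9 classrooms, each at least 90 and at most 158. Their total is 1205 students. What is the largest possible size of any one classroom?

158

To make one classroom as large as possible, make the other 8 as small as possible.
The other 8 contribute at least 8 × 90 = 720, leaving at most 1205 − 720 = 485.
But each classroom is capped at 158, so the maximum is 158.
Achievable: one at 158 and the other 8 totalling 1047, which fits since 8 × 90 ≤ 1047 ≤ 8 × 158.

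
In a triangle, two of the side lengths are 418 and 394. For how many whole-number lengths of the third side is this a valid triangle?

The triangle inequality gives |418 − 394| < c < 418 + 394, i.e. 24 < c < 812.
So c can be any integer from 25 to 811: 787 values.

787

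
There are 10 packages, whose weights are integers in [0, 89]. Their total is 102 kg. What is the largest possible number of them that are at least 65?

If k of the values are ≥ 65, the total is ≥ 65k + 0(10 − k).
Setting 65k + 0(10 − k) ≤ 102 gives 65k ≤ 102, so k ≤ 1.
k = 1 is achieved by 1 value at 65 and 9 at 0, total 65; add 37 to one value (staying below 65) to reach 102.

1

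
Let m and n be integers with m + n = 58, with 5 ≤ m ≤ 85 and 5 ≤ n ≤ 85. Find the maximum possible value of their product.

mn = m(58 − m) is maximized when m is as near 58/2 as the bounds allow.
Taking m = 29 and n = 29 (both in [5, 85]) gives mn = 841.

841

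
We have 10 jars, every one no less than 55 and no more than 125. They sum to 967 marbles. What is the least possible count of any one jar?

To make one jar as small as possible, make the other 9 as large as possible.
The other 9 can take up 9 × 125 = 1125 ≥ 967 − 55, so one jar can sit at its floor of 55.
Achievable: one at 55 and the other 9 totalling 912, which fits since 9 × 55 ≤ 912 ≤ 9 × 125.

55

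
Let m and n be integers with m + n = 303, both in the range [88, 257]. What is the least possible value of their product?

18920

For a fixed sum, mn is smallest when m and n are as far apart as possible.
The extreme feasible split is m = 88, n = 215, giving mn = 18920.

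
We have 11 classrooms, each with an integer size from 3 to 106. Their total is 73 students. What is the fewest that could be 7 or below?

3

Each value above 7 is at least 8, contributing at least 8 − 3 = 5 above the floor 3.
The sum exceeds the floor total 33 by 40, so at most ⌊40/5⌋ = 8 exceed 7, and at least 3 are ≤ 7.
Exactly 3 works: 3 values at 3 and 8 at 8 total 73.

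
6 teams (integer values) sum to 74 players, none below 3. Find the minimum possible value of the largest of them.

13

The 6 values sum to 74, so their maximum is at least ⌈74/6⌉ = 13.
Achievable: 2 of them at 13 and 4 at 12 total 74.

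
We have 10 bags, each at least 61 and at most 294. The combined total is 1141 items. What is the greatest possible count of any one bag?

294

To make one bag as large as possible, make the other 9 as small as possible.
The other 9 contribute at least 9 × 61 = 549, leaving at most 1141 − 549 = 592.
But each bag is capped at 294, so the maximum is 294.
Achievable: one at 294 and the other 9 totalling 847, which fits since 9 × 61 ≤ 847 ≤ 9 × 294.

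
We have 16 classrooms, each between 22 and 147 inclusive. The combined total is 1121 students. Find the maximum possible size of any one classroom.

147

To make one classroom as large as possible, make the other 15 as small as possible.
The other 15 contribute at least 15 × 22 = 330, leaving at most 1121 − 330 = 791.
But each classroom is capped at 147, so the maximum is 147.
Achievable: one at 147 and the other 15 totalling 974, which fits since 15 × 22 ≤ 974 ≤ 15 × 147.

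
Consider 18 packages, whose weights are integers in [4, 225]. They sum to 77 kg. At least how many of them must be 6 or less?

If only k of them are at most 6, the other 18 − k are at least 7, so the total is at least (18 − k)·7 + k·4.
This is ≤ 77, so (18 − k)·7 + 4k ≤ 77, which gives k ≥ 17.
Exactly 17 works: 17 values at 4 and 1 at 7 total 75; raise one of the low values by 2 (still ≤ 6) to hit 77.

17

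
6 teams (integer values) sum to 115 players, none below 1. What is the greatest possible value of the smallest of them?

If every one of the 6 were at least 20, the total would be at least 6 × 20 = 120 > 115.
Equality holds with 5 values of 19 and 1 value of 20.

19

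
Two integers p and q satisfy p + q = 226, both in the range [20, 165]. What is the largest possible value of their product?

pq = p(226 − p) is maximized when p is as near 226/2 as the bounds allow.
Taking p = 113 and q = 113 (both in [20, 165]) gives pq = 12769.

12769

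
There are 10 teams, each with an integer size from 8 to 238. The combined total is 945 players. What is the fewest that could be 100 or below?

1

Each value above 100 is at least 101, contributing at least 101 − 8 = 93 above the floor 8.
The sum exceeds the floor total 80 by 865, so at most ⌊865/93⌋ = 9 exceed 100, and at least 1 are ≤ 100.
Exactly 1 works: 1 value at 8 and 9 at 101 total 917; raise one of the low values by 28 (still ≤ 100) to hit 945.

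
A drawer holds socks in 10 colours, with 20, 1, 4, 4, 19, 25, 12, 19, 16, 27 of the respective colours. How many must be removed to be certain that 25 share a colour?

144

In the worst case you take as many as possible of each colour without reaching 25: 20 + 1 + 4 + 4 + 19 + 24 + 12 + 19 + 16 + 24 = 143.
The next one must give 25 of some colour, so 143 + 1 = 144.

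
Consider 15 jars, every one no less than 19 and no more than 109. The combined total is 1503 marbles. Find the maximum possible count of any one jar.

109

Maximizing one value means minimizing the remaining 14.
The other 14 contribute at least 14 × 19 = 266, leaving at most 1503 − 266 = 1237.
But each jar is capped at 109, so the maximum is 109.
Achievable: one at 109 and the other 14 totalling 1394, which fits since 14 × 19 ≤ 1394 ≤ 14 × 109.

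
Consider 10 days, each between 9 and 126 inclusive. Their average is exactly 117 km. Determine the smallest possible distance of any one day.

36

Minimizing one value means maximizing the remaining 9.
The total is 10 × 117 = 1170.
The other 9 contribute at most 9 × 126 = 1134, leaving at least 1170 − 1134 = 36.
Since 36 ≥ 9, this is achievable: one at 36 and 9 at 126.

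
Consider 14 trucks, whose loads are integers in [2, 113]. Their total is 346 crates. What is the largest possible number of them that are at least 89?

3

If k of the values are ≥ 89, the total is ≥ 89k + 2(14 − k).
Setting 89k + 2(14 − k) ≤ 346 gives 87k ≤ 318, so k ≤ 3.
k = 3 is achieved by 3 values at 89 and 11 at 2, total 289; add 57 to one value (staying below 89) to reach 346.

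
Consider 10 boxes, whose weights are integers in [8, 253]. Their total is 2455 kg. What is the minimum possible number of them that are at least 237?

6

Each value short of 237 is at most 236, costing at least 253 − 236 = 17 against the maximum total of 2530.
We can afford to lose at most 2530 − 2455 = 75, so at most ⌊75/17⌋ = 4 fall short, and at least 6 are ≥ 237.
Exactly 6 works: 6 values at 253 and 4 at 236 total 2462; lower one of the high values by 7 (still ≥ 237) to hit 2455.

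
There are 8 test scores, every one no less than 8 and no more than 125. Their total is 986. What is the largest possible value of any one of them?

125

Maximizing one value means minimizing the remaining 7.
The other 7 contribute at least 7 × 8 = 56, leaving at most 986 − 56 = 930.
But each score is capped at 125, so the maximum is 125.
Achievable: one at 125 and the other 7 totalling 861, which fits since 7 × 8 ≤ 861 ≤ 7 × 125.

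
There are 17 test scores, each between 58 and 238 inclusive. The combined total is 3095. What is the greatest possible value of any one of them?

To make one score as large as possible, make the other 16 as small as possible.
The other 16 contribute at least 16 × 58 = 928, leaving at most 3095 − 928 = 2167.
But each score is capped at 238, so the maximum is 238.
Achievable: one at 238 and the other 16 totalling 2857, which fits since 16 × 58 ≤ 2857 ≤ 16 × 238.

238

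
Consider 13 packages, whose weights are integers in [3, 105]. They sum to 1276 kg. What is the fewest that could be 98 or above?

2

Suppose at most 13 − j of them reach 98; then j values are ≤ 97 and the rest ≤ 105.
The total is then ≤ 97·j + 105·(13 − j) = 1365 − 8j. For this to be ≥ 1276 we need j ≤ 11, so at least 13 − 11 = 2 must reach 98.
Exactly 2 works: 2 values at 105 and 11 at 97 total 1277; lower one of the high values by 1 (still ≥ 98) to hit 1276.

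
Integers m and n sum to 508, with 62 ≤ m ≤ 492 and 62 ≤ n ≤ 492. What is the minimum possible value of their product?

For a fixed sum, mn is smallest when m and n are as far apart as possible.
The extreme feasible split is m = 62, n = 446, giving mn = 27652.

27652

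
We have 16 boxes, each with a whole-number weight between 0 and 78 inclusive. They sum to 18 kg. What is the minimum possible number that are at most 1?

Each value above 1 is at least 2, contributing at least 2 − 0 = 2 above the floor 0.
The sum exceeds the floor total 0 by 18, so at most ⌊18/2⌋ = 9 exceed 1, and at least 7 are ≤ 1.
Exactly 7 works: 7 values at 0 and 9 at 2 total 18.

7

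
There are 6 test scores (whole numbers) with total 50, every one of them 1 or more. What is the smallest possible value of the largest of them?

If every one of the 6 were at most 8, the total would be at most 6 × 8 = 48 < 50.
Achievable: 2 of them at 9 and 4 at 8 total 50.

9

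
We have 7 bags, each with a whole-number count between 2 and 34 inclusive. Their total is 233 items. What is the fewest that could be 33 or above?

If only k of them are at least 33, the other 7 − k are at most 32, so the total is at most k·34 + (7 − k)·32.
This must reach 233, so k·34 + (7 − k)·32 ≥ 233, giving k ≥ 5.
Exactly 5 works: 5 values at 34 and 2 at 32 total 234; lower one of the high values by 1 (still ≥ 33) to hit 233.

5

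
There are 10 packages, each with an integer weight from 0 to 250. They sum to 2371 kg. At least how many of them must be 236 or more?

2

If only k of them are at least 236, the other 10 − k are at most 235, so the total is at most k·250 + (10 − k)·235.
This must reach 2371, so k·250 + (10 − k)·235 ≥ 2371, giving k ≥ 2.
Exactly 2 works: 2 values at 250 and 8 at 235 total 2380; lower one of the high values by 9 (still ≥ 236) to hit 2371.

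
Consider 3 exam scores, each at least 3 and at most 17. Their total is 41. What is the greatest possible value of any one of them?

To make one score as large as possible, make the other 2 as small as possible.
The other 2 contribute at least 2 × 3 = 6, leaving at most 41 − 6 = 35.
But each score is capped at 17, so the maximum is 17.
Achievable: one at 17 and the other 2 totalling 24, which fits since 2 × 3 ≤ 24 ≤ 2 × 17.

17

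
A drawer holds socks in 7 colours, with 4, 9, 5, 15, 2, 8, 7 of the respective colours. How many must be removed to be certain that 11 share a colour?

In the worst case you take as many as possible of each colour without reaching 11: 4 + 9 + 5 + 10 + 2 + 8 + 7 = 45.
The next one must give 11 of some colour, so 45 + 1 = 46.

46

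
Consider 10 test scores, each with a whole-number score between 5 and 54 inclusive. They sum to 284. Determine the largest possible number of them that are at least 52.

4

Suppose k of them are at least 52. Those contribute at least 52 each and the other 10 − k at least 5 each.
So the total is at least 52k + 5(10 − k) = 50 + 47k. This must be ≤ 284, giving k ≤ 4.
k = 4 is achieved by 4 values at 52 and 6 at 5, total 238; add 46 to one value (staying below 52) to reach 284.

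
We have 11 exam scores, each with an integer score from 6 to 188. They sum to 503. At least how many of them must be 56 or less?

Each value above 56 is at least 57, contributing at least 57 − 6 = 51 above the floor 6.
The sum exceeds the floor total 66 by 437, so at most ⌊437/51⌋ = 8 exceed 56, and at least 3 are ≤ 56.
Exactly 3 works: 3 values at 6 and 8 at 57 total 474; raise one of the low values by 29 (still ≤ 56) to hit 503.

3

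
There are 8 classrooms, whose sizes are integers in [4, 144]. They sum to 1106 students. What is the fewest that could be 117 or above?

7

Each value short of 117 is at most 116, costing at least 144 − 116 = 28 against the maximum total of 1152.
We can afford to lose at most 1152 − 1106 = 46, so at most ⌊46/28⌋ = 1 fall short, and at least 7 are ≥ 117.
Exactly 7 works: 7 values at 144 and 1 at 116 total 1124; lower one of the high values by 18 (still ≥ 117) to hit 1106.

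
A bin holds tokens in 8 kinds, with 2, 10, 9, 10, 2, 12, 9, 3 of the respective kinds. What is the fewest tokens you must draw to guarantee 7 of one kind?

38

In the worst case you take as many as possible of each kind without reaching 7: 2 + 6 + 6 + 6 + 2 + 6 + 6 + 3 = 37.
The next one must give 7 of some kind, so 37 + 1 = 38.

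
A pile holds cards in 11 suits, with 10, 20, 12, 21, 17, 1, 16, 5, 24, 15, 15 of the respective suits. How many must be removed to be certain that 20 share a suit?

In the worst case you take as many as possible of each suit without reaching 20: 10 + 19 + 12 + 19 + 17 + 1 + 16 + 5 + 19 + 15 + 15 = 148.
The next one must give 20 of some suit, so 148 + 1 = 149.

149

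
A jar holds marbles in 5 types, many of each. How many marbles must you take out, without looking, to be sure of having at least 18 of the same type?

In the worst case you draw 17 of each of the 5 types: 5 × 17 = 85.
One more forces 18 of some type, so 85 + 1 = 86.

86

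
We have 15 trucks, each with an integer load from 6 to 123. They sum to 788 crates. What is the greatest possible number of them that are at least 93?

8

Suppose k of them are at least 93. Those contribute at least 93 each and the other 15 − k at least 6 each.
So the total is at least 93k + 6(15 − k) = 90 + 87k. This must be ≤ 788, giving k ≤ 8.
k = 8 is achieved by 8 values at 93 and 7 at 6, total 786; add 2 to one value (staying below 93) to reach 788.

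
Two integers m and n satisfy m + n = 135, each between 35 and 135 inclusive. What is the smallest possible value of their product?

mn = m(135 − m) is concave in m, so over [35, 100] it is minimized at an endpoint.
The extreme feasible split is m = 35, n = 100, giving mn = 3500.

3500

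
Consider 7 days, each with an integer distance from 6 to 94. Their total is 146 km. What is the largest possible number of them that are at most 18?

Each value at 18 or below falls at least 94 − 18 = 76 short of the ceiling 94.
The ceiling total is 7 × 94 = 658, and we need 146, so at most ⌊(658 − 146)/76⌋ = 6 can be that low.
k = 6 is achieved by 6 values at 18 and 1 at 94, total 202; lower one of the 94's by 56 (still > 18) to reach 146.

6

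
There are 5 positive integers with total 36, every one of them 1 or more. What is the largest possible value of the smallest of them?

7

If every one of the 5 were at least 8, the total would be at least 5 × 8 = 40 > 36.
Taking 4 copies of 7 and 1 copy of 8 gives exactly 36, so 7 is attained.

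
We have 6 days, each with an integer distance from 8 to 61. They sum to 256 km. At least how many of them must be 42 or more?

1

Each value short of 42 is at most 41, costing at least 61 − 41 = 20 against the maximum total of 366.
We can afford to lose at most 366 − 256 = 110, so at most ⌊110/20⌋ = 5 fall short, and at least 1 are ≥ 42.
Exactly 1 works: 1 value at 61 and 5 at 41 total 266; lower one of the high values by 10 (still ≥ 42) to hit 256.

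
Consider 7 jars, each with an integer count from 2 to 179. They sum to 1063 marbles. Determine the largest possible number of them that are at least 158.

6

If k of the values are ≥ 158, the total is ≥ 158k + 2(7 − k).
Setting 158k + 2(7 − k) ≤ 1063 gives 156k ≤ 1049, so k ≤ 6.
k = 6 is achieved by 6 values at 158 and 1 at 2, total 950; add 113 to one value (staying below 158) to reach 1063.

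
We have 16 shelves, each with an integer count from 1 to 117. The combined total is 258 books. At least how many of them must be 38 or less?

If only k of them are at most 38, the other 16 − k are at least 39, so the total is at least (16 − k)·39 + k·1.
This is ≤ 258, so (16 − k)·39 + 1k ≤ 258, which gives k ≥ 10.
Exactly 10 works: 10 values at 1 and 6 at 39 total 244; raise one of the low values by 14 (still ≤ 38) to hit 258.

10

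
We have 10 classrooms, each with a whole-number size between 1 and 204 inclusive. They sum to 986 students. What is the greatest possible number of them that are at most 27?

5

Suppose k of them are at most 27. Those contribute at most 27 each and the rest at most 204 each.
So the total is at most 27k + 204(10 − k) = 2040 − 177k. This must still be ≥ 986, so k ≤ 5.
k = 5 is achieved by 5 values at 27 and 5 at 204, total 1155; lower one of the 204's by 169 (still > 27) to reach 986.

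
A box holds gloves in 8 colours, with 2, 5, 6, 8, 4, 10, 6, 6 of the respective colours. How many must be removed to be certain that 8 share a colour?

44

In the worst case you take as many as possible of each colour without reaching 8: 2 + 5 + 6 + 7 + 4 + 7 + 6 + 6 = 43.
The next one must give 8 of some colour, so 43 + 1 = 44.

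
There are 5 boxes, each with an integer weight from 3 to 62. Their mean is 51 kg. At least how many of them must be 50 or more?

1

The total is 5 × 51 = 255.
Each value short of 50 is at most 49, costing at least 62 − 49 = 13 against the maximum total of 310.
We can afford to lose at most 310 − 255 = 55, so at most ⌊55/13⌋ = 4 fall short, and at least 1 are ≥ 50.
Exactly 1 works: 1 value at 62 and 4 at 49 total 258; lower one of the high values by 3 (still ≥ 50) to hit 255.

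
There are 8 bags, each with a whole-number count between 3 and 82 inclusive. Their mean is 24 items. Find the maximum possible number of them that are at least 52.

The total is 8 × 24 = 192.
If k of the values are ≥ 52, the total is ≥ 52k + 3(8 − k).
Setting 52k + 3(8 − k) ≤ 192 gives 49k ≤ 168, so k ≤ 3.
k = 3 is achieved by 3 values at 52 and 5 at 3, total 171; add 21 to one value (staying below 52) to reach 192.

3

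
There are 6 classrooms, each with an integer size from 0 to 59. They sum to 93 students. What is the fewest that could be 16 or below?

1

Let j be the number exceeding 16. Then the total is ≥ 17·j + 0·(6 − j) = 0 + 17j.
So 17j ≤ 93 and j ≤ 5; hence at least 6 − 5 = 1 are ≤ 16.
Exactly 1 works: 1 value at 0 and 5 at 17 total 85; raise one of the low values by 8 (still ≤ 16) to hit 93.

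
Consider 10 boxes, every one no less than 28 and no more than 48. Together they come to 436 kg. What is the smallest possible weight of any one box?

28

To make one box as small as possible, make the other 9 as large as possible.
The other 9 can take up 9 × 48 = 432 ≥ 436 − 28, so one box can sit at its floor of 28.
Achievable: one at 28 and the other 9 totalling 408, which fits since 9 × 28 ≤ 408 ≤ 9 × 48.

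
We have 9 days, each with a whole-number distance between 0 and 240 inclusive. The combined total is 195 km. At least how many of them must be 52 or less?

Let j be the number exceeding 52. Then the total is ≥ 53·j + 0·(9 − j) = 0 + 53j.
So 53j ≤ 195 and j ≤ 3; hence at least 9 − 3 = 6 are ≤ 52.
Exactly 6 works: 6 values at 0 and 3 at 53 total 159; raise one of the low values by 36 (still ≤ 52) to hit 195.

6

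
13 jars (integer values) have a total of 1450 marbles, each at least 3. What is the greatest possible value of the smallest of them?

111

If every one of the 13 were at least 112, the total would be at least 13 × 112 = 1456 > 1450.
Equality holds with 6 values of 111 and 7 values of 112.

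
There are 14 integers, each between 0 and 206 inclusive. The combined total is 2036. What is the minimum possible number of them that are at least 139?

2

Suppose at most 14 − j of them reach 139; then j values are ≤ 138 and the rest ≤ 206.
The total is then ≤ 138·j + 206·(14 − j) = 2884 − 68j. For this to be ≥ 2036 we need j ≤ 12, so at least 14 − 12 = 2 must reach 139.
Exactly 2 works: 2 values at 206 and 12 at 138 total 2068; lower one of the high values by 32 (still ≥ 139) to hit 2036.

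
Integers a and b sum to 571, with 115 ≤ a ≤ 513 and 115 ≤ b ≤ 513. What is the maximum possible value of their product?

81510

ab = a(571 − a) is maximized when a is as near 571/2 as the bounds allow.
Taking a = 285 and b = 286 (both in [115, 513]) gives ab = 81510.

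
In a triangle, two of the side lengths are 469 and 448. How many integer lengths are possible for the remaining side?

895

The triangle inequality gives |469 − 448| < c < 469 + 448, i.e. 21 < c < 917.
So c can be any integer from 22 to 916: 895 values.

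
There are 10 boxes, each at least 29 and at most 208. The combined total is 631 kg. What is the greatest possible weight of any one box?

208

To make one box as large as possible, make the other 9 as small as possible.
The other 9 contribute at least 9 × 29 = 261, leaving at most 631 − 261 = 370.
But each box is capped at 208, so the maximum is 208.
Achievable: one at 208 and the other 9 totalling 423, which fits since 9 × 29 ≤ 423 ≤ 9 × 208.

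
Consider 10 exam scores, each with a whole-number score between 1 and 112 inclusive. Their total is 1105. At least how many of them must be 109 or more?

7

Each value short of 109 is at most 108, costing at least 112 − 108 = 4 against the maximum total of 1120.
We can afford to lose at most 1120 − 1105 = 15, so at most ⌊15/4⌋ = 3 fall short, and at least 7 are ≥ 109.
Exactly 7 works: 7 values at 112 and 3 at 108 total 1108; lower one of the high values by 3 (still ≥ 109) to hit 1105.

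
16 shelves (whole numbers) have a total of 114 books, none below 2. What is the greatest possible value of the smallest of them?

7

The 16 values sum to 114, so their minimum is at most ⌊114/16⌋ = 7.
Achievable: 14 of them at 7 and 2 at 8 total 114.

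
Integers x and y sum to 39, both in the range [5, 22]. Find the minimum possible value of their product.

374

Since x + y is fixed, pushing one of them to its bound minimizes the product.
At the endpoint x = 17, y = 39 − 17 = 22, so xy = 17 × 22 = 374.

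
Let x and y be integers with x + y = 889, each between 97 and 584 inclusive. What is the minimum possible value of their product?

xy = x(889 − x) is concave in x, so over [305, 584] it is minimized at an endpoint.
At the endpoint x = 305, y = 889 − 305 = 584, so xy = 305 × 584 = 178120.

178120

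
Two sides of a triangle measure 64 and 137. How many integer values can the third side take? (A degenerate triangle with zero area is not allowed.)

127

The triangle inequality gives |64 − 137| < c < 64 + 137, i.e. 73 < c < 201.
So c can be any integer from 74 to 200: 127 values.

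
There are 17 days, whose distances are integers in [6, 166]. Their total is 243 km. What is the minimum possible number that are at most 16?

Let j be the number exceeding 16. Then the total is ≥ 17·j + 6·(17 − j) = 102 + 11j.
So 11j ≤ 141 and j ≤ 12; hence at least 17 − 12 = 5 are ≤ 16.
Exactly 5 works: 5 values at 6 and 12 at 17 total 234; raise one of the low values by 9 (still ≤ 16) to hit 243.

5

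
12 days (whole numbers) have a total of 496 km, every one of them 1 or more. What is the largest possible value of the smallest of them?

If every one of the 12 were at least 42, the total would be at least 12 × 42 = 504 > 496.
Equality holds with 8 values of 41 and 4 values of 42.

41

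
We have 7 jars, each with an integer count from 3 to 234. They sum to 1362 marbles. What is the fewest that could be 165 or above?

Each value short of 165 is at most 164, costing at least 234 − 164 = 70 against the maximum total of 1638.
We can afford to lose at most 1638 − 1362 = 276, so at most ⌊276/70⌋ = 3 fall short, and at least 4 are ≥ 165.
Exactly 4 works: 4 values at 234 and 3 at 164 total 1428; lower one of the high values by 66 (still ≥ 165) to hit 1362.

4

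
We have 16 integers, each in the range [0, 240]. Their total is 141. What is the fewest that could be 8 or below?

Let j be the number exceeding 8. Then the total is ≥ 9·j + 0·(16 − j) = 0 + 9j.
So 9j ≤ 141 and j ≤ 15; hence at least 16 − 15 = 1 are ≤ 8.
Exactly 1 works: 1 value at 0 and 15 at 9 total 135; raise one of the low values by 6 (still ≤ 8) to hit 141.

1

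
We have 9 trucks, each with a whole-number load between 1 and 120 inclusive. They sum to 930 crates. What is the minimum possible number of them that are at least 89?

Each value short of 89 is at most 88, costing at least 120 − 88 = 32 against the maximum total of 1080.
We can afford to lose at most 1080 − 930 = 150, so at most ⌊150/32⌋ = 4 fall short, and at least 5 are ≥ 89.
Exactly 5 works: 5 values at 120 and 4 at 88 total 952; lower one of the high values by 22 (still ≥ 89) to hit 930.

5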